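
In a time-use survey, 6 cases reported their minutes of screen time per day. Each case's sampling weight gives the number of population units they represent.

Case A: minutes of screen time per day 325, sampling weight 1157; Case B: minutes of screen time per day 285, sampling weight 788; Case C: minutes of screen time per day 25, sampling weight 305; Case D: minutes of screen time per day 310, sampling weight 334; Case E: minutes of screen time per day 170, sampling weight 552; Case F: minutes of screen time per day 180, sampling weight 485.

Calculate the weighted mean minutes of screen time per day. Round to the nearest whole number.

Weighted sum = 892910
Sum of weights = 1157 + 788 + 305 + 334 + 552 + 485 = 3621
Weighted mean = 892910 / 3621 = 246.5921

247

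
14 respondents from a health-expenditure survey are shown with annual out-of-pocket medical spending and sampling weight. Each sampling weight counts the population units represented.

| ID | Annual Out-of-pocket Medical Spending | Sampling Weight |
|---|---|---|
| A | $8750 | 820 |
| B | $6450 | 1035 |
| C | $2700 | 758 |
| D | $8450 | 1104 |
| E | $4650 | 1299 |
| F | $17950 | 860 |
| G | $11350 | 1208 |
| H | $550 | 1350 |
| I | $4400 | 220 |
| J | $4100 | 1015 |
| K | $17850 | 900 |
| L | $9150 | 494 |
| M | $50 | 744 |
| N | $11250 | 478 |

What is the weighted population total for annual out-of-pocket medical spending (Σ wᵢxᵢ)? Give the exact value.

92286100

Weighted total = 92286100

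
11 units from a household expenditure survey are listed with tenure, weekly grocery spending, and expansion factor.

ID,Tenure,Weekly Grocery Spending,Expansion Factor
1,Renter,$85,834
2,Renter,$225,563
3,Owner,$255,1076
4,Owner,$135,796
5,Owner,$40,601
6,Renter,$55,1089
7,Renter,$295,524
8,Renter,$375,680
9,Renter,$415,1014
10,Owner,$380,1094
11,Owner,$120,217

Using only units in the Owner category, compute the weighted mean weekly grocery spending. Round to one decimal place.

224.0

Owner rows: 3, 4, 5, 10, 11
Weighted sum = 255×1076 + 135×796 + 40×601 + 380×1094 + 120×217
  = 274380 + 107460 + 24040 + 415720 + 26040 = 847640
Sum of weights = 1076 + 796 + 601 + 1094 + 217 = 3784
Weighted mean = 847640 / 3784 = 224.00634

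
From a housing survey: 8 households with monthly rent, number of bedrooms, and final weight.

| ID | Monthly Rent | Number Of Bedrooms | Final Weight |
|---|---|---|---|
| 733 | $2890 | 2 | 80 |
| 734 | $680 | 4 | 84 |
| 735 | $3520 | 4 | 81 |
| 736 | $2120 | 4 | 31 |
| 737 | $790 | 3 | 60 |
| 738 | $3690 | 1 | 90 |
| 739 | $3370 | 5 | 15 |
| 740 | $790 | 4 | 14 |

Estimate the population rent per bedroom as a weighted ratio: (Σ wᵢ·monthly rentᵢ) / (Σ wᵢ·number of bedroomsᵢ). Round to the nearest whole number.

Σ wᵢ·y = 2890×80 + 680×84 + 3520×81 + 2120×31 + 790×60 + 3690×90 + 3370×15 + 790×14
  = 231200 + 57120 + 285120 + 65720 + 47400 + 332100 + 50550 + 11060 = 1080270
Σ wᵢ·x = 2×80 + 4×84 + 4×81 + 4×31 + 3×60 + 1×90 + 5×15 + 4×14
  = 160 + 336 + 324 + 124 + 180 + 90 + 75 + 56 = 1345
Ratio = 1080270 / 1345 = 803.17472

803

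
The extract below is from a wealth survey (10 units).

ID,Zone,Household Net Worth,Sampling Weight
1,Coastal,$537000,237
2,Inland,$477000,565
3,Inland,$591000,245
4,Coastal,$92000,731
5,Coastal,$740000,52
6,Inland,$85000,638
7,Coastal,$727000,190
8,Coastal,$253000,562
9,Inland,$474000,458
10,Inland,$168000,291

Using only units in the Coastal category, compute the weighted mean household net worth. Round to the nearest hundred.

289700

Coastal rows: 1, 4, 5, 7, 8
Weighted sum = 537000×237 + 92000×731 + 740000×52 + 727000×190 + 253000×562
  = 127269000 + 67252000 + 38480000 + 138130000 + 142186000 = 513317000
Sum of weights = 237 + 731 + 52 + 190 + 562 = 1772
Weighted mean = 513317000 / 1772 = 289682.28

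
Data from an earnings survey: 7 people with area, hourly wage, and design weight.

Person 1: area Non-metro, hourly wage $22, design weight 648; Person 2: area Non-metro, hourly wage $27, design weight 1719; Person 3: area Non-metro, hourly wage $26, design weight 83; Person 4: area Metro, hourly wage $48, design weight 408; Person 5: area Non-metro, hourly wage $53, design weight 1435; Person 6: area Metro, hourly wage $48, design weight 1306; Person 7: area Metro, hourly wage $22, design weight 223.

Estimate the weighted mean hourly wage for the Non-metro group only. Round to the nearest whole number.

36

Non-metro rows: 1, 2, 3, 5
Weighted sum = 22×648 + 27×1719 + 26×83 + 53×1435
  = 14256 + 46413 + 2158 + 76055 = 138882
Sum of weights = 648 + 1719 + 83 + 1435 = 3885
Weighted mean = 138882 / 3885 = 35.748263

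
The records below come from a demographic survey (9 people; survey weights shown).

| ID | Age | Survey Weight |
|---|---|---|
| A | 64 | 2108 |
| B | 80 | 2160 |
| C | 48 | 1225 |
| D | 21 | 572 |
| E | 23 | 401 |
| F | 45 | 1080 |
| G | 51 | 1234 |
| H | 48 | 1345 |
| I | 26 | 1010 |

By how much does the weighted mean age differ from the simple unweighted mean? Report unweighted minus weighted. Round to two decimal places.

-7.88

Unweighted sum = 64 + 80 + 48 + 21 + 23 + 45 + 51 + 48 + 26 = 406
Unweighted mean = 406 / 9 = 45.111111
Weighted sum = 64×2108 + 80×2160 + 48×1225 + 21×572 + 23×401 + 45×1080 + 51×1234 + 48×1345 + 26×1010
  = 590101
Sum of weights = 2108 + 2160 + 1225 + 572 + 401 + 1080 + 1234 + 1345 + 1010 = 11135
Weighted mean = 590101 / 11135 = 52.99515
Difference (unweighted minus weighted) = -7.8840393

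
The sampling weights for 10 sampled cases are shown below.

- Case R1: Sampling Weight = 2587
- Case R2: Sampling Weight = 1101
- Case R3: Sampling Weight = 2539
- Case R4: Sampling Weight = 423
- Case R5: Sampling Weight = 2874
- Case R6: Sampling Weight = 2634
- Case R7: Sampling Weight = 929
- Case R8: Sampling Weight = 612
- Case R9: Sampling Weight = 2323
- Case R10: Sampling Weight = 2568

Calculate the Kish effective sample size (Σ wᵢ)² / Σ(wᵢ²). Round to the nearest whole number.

8

Σ wᵢ = 2587 + 1101 + 2539 + 423 + 2874 + 2634 + 929 + 612 + 2323 + 2568 = 18590
Σ wᵢ² = 6692569 + 1212201 + 6446521 + 178929 + 8259876 + 6937956 + 863041 + 374544 + 5396329 + 6594624 = 42956590
n_eff = 18590² / 42956590 = 345588100 / 42956590 = 8.0450543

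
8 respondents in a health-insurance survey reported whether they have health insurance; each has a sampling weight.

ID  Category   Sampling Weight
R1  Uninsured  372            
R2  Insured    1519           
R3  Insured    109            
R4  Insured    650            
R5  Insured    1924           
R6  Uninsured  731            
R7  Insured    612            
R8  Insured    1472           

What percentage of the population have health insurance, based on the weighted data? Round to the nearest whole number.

Sum of weights for 'Insured' = 1519 + 109 + 650 + 1924 + 612 + 1472 = 6286
Total weight = 372 + 1519 + 109 + 650 + 1924 + 731 + 612 + 1472 = 7389
Weighted proportion = 6286 / 7389 = 0.85072405 → 85.072405%

85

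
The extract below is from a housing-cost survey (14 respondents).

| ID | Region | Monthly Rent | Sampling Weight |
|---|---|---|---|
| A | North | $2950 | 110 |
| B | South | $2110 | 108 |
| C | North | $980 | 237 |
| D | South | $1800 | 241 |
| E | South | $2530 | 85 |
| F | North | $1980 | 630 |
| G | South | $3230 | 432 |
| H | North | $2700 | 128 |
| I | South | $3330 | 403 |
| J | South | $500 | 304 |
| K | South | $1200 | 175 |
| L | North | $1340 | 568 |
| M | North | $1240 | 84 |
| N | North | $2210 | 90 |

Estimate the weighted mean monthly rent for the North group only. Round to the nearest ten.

1740

North rows: A, C, F, H, L, M, N
Weighted sum = 2950×110 + 980×237 + 1980×630 + 2700×128 + 1340×568 + 1240×84 + 2210×90
  = 324500 + 232260 + 1247400 + 345600 + 761120 + 104160 + 198900 = 3213940
Sum of weights = 110 + 237 + 630 + 128 + 568 + 84 + 90 = 1847
Weighted mean = 3213940 / 1847 = 1740.0866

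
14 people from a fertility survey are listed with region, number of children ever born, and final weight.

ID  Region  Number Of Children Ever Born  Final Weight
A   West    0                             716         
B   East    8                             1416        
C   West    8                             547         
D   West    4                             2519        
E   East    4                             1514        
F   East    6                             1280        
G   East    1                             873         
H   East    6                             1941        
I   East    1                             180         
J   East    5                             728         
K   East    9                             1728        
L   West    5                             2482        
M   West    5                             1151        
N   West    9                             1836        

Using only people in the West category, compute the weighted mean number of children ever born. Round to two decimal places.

West rows: A, C, D, L, M, N
Weighted sum = 0×716 + 8×547 + 4×2519 + 5×2482 + 5×1151 + 9×1836
  = 0 + 4376 + 10076 + 12410 + 5755 + 16524 = 49141
Sum of weights = 716 + 547 + 2519 + 2482 + 1151 + 1836 = 9251
Weighted mean = 49141 / 9251 = 5.3119663

5.31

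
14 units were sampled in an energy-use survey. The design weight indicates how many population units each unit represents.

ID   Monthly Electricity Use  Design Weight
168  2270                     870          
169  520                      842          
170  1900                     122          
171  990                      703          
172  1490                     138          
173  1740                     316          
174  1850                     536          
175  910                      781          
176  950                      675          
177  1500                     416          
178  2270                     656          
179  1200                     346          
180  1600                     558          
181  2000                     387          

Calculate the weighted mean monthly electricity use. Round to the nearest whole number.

Weighted sum = 10634650
Sum of weights = 7346
Weighted mean = 10634650 / 7346 = 1447.679

1448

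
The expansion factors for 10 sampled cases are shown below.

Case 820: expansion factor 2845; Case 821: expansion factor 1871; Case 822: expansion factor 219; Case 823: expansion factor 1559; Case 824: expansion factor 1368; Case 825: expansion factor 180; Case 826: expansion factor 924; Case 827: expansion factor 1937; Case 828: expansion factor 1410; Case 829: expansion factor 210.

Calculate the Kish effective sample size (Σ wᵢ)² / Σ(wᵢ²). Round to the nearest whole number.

7

Σ wᵢ = 2845 + 1871 + 219 + 1559 + 1368 + 180 + 924 + 1937 + 1410 + 210 = 12523
Σ wᵢ² = 8094025 + 3500641 + 47961 + 2430481 + 1871424 + 32400 + 853776 + 3751969 + 1988100 + 44100 = 22614877
n_eff = 12523² / 22614877 = 156825529 / 22614877 = 6.9346178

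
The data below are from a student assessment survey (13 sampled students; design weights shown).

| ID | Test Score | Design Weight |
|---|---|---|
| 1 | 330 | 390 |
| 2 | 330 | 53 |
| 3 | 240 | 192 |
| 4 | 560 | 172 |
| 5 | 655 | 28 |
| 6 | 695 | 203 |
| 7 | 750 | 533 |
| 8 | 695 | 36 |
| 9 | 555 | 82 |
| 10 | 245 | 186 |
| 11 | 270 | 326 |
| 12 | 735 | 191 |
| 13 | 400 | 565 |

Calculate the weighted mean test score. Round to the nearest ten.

480

Weighted sum = 1418270
Sum of weights = 2957
Weighted mean = 1418270 / 2957 = 479.63138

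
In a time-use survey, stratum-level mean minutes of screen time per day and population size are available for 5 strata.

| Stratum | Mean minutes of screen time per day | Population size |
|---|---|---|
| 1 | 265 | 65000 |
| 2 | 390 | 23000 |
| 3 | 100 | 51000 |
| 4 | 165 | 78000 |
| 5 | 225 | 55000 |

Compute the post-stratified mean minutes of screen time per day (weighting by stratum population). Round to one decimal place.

Σ Nₕ·x̄ₕ = 265×65000 + 390×23000 + 100×51000 + 165×78000 + 225×55000
  = 17225000 + 8970000 + 5100000 + 12870000 + 12375000 = 56540000
Σ Nₕ = 65000 + 23000 + 51000 + 78000 + 55000 = 272000
Overall mean = 56540000 / 272000 = 207.86765

207.9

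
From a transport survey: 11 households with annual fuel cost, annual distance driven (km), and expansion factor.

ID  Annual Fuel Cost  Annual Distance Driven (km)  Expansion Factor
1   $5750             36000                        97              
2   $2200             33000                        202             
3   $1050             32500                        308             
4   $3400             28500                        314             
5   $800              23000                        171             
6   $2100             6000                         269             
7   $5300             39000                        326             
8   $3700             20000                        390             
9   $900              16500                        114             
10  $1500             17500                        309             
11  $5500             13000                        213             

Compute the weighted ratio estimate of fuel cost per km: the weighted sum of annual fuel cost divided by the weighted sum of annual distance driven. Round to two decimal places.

0.12

Σ wᵢ·y = 5750×97 + 2200×202 + 1050×308 + 3400×314 + 800×171 + 2100×269 + 5300×326 + 3700×390 + 900×114 + 1500×309 + 5500×213
  = 8003250
Σ wᵢ·x = 36000×97 + 33000×202 + 32500×308 + 28500×314 + 23000×171 + 6000×269 + 39000×326 + 20000×390 + 16500×114 + 17500×309 + 13000×213
  = 3492000 + 6666000 + 10010000 + 8949000 + 3933000 + 1614000 + 12714000 + 7800000 + 1881000 + 5407500 + 2769000 = 65235500
Ratio = 8003250 / 65235500 = 0.12268244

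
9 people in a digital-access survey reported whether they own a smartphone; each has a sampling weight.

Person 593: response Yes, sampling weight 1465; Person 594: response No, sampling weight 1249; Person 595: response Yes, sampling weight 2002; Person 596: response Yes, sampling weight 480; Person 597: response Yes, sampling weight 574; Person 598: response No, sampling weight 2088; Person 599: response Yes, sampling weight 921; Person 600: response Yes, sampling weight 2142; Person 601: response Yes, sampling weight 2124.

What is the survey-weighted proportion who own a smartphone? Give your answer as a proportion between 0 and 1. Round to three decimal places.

0.744

Sum of weights for 'Yes' = 1465 + 2002 + 480 + 574 + 921 + 2142 + 2124 = 9708
Total weight = 13045
Weighted proportion = 9708 / 13045 = 0.74419318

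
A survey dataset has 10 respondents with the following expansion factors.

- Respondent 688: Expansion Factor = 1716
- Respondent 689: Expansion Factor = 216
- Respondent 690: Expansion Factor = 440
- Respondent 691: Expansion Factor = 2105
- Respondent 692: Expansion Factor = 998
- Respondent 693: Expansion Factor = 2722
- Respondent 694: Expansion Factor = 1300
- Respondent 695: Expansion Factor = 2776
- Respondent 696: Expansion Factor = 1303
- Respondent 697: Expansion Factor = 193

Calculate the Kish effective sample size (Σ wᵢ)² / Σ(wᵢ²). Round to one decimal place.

7.0

Σ wᵢ = 1716 + 216 + 440 + 2105 + 998 + 2722 + 1300 + 2776 + 1303 + 193 = 13769
Σ wᵢ² = 2944656 + 46656 + 193600 + 4431025 + 996004 + 7409284 + 1690000 + 7706176 + 1697809 + 37249 = 27152459
n_eff = 13769² / 27152459 = 189585361 / 27152459 = 6.9822538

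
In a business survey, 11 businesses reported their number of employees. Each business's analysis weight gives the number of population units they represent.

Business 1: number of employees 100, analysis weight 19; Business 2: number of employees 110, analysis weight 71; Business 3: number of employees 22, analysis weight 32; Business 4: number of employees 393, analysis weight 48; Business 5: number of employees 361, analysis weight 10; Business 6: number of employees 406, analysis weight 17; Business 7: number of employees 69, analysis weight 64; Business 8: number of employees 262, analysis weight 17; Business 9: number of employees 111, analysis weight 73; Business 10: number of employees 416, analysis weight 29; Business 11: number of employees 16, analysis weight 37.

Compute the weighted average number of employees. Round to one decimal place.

Weighted sum = 100×19 + 110×71 + 22×32 + 393×48 + 361×10 + 406×17 + 69×64 + 262×17 + 111×73 + 416×29 + 16×37
  = 69419
Sum of weights = 19 + 71 + 32 + 48 + 10 + 17 + 64 + 17 + 73 + 29 + 37 = 417
Weighted mean = 69419 / 417 = 166.47242

166.5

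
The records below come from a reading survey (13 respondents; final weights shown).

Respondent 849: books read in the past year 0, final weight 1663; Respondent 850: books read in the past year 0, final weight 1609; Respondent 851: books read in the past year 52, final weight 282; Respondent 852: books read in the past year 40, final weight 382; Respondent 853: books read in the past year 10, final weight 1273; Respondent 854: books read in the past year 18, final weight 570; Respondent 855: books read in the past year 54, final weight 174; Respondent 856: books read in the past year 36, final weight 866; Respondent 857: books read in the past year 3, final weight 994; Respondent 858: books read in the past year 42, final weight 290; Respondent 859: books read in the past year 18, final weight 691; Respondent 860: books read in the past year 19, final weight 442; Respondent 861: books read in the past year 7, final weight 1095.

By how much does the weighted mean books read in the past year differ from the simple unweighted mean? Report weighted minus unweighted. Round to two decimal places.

Unweighted sum = 299
Unweighted mean = 299 / 13 = 23
Weighted sum = 137169
Sum of weights = 10331
Weighted mean = 137169 / 10331 = 13.277417
Difference (weighted minus unweighted) = -9.7225825

-9.72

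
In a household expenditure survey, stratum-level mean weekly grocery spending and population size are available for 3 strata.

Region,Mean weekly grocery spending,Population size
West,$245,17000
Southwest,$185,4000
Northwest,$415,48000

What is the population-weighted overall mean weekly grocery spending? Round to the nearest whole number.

360

Σ Nₕ·x̄ₕ = 245×17000 + 185×4000 + 415×48000
  = 24825000
Σ Nₕ = 69000
Overall mean = 24825000 / 69000 = 359.78261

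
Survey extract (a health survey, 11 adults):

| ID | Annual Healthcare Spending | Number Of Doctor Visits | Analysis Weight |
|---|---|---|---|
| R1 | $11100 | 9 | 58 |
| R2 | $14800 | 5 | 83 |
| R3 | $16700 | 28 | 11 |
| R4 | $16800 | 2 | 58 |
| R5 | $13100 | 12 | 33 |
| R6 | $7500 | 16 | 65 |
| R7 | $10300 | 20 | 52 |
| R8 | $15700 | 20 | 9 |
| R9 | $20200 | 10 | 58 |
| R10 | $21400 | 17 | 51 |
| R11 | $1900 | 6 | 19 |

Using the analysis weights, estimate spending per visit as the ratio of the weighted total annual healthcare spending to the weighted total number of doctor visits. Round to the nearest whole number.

1242

Σ wᵢ·y = 11100×58 + 14800×83 + 16700×11 + 16800×58 + 13100×33 + 7500×65 + 10300×52 + 15700×9 + 20200×58 + 21400×51 + 1900×19
  = 643800 + 1228400 + 183700 + 974400 + 432300 + 487500 + 535600 + 141300 + 1171600 + 1091400 + 36100 = 6926100
Σ wᵢ·x = 9×58 + 5×83 + 28×11 + 2×58 + 12×33 + 16×65 + 20×52 + 20×9 + 10×58 + 17×51 + 6×19
  = 5578
Ratio = 6926100 / 5578 = 1241.6816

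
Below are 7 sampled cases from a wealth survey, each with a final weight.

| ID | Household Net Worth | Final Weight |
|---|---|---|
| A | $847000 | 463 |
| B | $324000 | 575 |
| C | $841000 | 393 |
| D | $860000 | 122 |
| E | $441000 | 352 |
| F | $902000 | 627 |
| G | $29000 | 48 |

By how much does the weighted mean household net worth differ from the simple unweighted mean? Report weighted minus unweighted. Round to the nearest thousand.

Unweighted sum = 4244000
Unweighted mean = 4244000 / 7 = 606285.71
Weighted sum = 847000×463 + 324000×575 + 841000×393 + 860000×122 + 441000×352 + 902000×627 + 29000×48
  = 1736072000
Sum of weights = 463 + 575 + 393 + 122 + 352 + 627 + 48 = 2580
Weighted mean = 1736072000 / 2580 = 672896.12
Difference (weighted minus unweighted) = 66610.41

67000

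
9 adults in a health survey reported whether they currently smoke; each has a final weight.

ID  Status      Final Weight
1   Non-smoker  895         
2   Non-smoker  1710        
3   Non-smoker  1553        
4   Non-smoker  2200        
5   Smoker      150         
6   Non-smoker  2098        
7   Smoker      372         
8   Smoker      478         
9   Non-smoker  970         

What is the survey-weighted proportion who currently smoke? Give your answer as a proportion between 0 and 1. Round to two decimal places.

0.10

Sum of weights for 'Smoker' = 150 + 372 + 478 = 1000
Total weight = 895 + 1710 + 1553 + 2200 + 150 + 2098 + 372 + 478 + 970 = 10426
Weighted proportion = 1000 / 10426 = 0.095914061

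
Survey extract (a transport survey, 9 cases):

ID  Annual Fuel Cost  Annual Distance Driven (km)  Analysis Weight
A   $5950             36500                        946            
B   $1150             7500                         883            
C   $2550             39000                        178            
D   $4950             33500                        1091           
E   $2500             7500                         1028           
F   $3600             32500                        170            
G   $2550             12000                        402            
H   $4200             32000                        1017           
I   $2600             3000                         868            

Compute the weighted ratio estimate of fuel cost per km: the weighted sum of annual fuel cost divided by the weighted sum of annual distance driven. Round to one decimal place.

Σ wᵢ·y = 5950×946 + 1150×883 + 2550×178 + 4950×1091 + 2500×1028 + 3600×170 + 2550×402 + 4200×1017 + 2600×868
  = 5628700 + 1015450 + 453900 + 5400450 + 2570000 + 612000 + 1025100 + 4271400 + 2256800 = 23233800
Σ wᵢ·x = 36500×946 + 7500×883 + 39000×178 + 33500×1091 + 7500×1028 + 32500×170 + 12000×402 + 32000×1017 + 3000×868
  = 34529000 + 6622500 + 6942000 + 36548500 + 7710000 + 5525000 + 4824000 + 32544000 + 2604000 = 137849000
Ratio = 23233800 / 137849000 = 0.16854529

0.2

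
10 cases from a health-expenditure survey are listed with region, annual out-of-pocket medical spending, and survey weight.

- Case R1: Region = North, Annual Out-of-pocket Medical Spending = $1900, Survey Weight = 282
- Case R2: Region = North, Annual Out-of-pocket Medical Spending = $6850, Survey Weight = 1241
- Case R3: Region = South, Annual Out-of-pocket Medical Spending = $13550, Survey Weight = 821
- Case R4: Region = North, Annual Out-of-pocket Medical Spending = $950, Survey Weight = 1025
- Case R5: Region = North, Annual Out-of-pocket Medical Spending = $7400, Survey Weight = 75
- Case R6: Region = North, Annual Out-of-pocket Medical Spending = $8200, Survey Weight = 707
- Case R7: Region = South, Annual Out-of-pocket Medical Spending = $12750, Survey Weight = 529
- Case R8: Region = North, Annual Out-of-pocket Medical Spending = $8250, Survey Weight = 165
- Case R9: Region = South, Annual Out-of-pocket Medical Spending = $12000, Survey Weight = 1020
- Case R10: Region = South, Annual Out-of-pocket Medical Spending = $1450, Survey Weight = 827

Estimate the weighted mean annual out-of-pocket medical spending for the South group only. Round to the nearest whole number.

9793

South rows: R3, R7, R9, R10
Weighted sum = 13550×821 + 12750×529 + 12000×1020 + 1450×827
  = 11124550 + 6744750 + 12240000 + 1199150 = 31308450
Sum of weights = 821 + 529 + 1020 + 827 = 3197
Weighted mean = 31308450 / 3197 = 9793.0716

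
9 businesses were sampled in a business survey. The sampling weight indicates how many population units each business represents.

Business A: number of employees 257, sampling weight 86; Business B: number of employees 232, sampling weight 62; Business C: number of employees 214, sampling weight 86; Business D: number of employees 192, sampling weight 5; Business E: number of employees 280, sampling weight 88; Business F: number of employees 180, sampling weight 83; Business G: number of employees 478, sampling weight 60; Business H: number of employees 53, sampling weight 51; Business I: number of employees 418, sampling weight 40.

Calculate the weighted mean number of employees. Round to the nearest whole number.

Weighted sum = 257×86 + 232×62 + 214×86 + 192×5 + 280×88 + 180×83 + 478×60 + 53×51 + 418×40
  = 22102 + 14384 + 18404 + 960 + 24640 + 14940 + 28680 + 2703 + 16720 = 143533
Sum of weights = 561
Weighted mean = 143533 / 561 = 255.85205

256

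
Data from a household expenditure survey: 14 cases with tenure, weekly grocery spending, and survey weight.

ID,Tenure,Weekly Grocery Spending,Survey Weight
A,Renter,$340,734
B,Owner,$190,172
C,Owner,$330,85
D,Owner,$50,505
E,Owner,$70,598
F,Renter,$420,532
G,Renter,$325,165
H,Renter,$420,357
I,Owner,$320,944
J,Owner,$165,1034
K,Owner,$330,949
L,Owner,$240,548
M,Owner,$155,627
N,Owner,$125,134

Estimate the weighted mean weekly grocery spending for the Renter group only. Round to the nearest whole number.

378

Renter rows: A, F, G, H
Weighted sum = 340×734 + 420×532 + 325×165 + 420×357
  = 249560 + 223440 + 53625 + 149940 = 676565
Sum of weights = 734 + 532 + 165 + 357 = 1788
Weighted mean = 676565 / 1788 = 378.39206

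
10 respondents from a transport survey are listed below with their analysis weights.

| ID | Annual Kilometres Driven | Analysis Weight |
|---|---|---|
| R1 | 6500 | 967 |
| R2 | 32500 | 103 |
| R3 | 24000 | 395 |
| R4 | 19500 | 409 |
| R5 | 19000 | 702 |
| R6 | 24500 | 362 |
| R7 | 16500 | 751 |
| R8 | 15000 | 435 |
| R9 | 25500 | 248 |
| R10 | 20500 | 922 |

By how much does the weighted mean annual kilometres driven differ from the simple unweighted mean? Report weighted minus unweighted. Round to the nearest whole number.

Unweighted sum = 6500 + 32500 + 24000 + 19500 + 19000 + 24500 + 16500 + 15000 + 25500 + 20500 = 203500
Unweighted mean = 203500 / 10 = 20350
Weighted sum = 6500×967 + 32500×103 + 24000×395 + 19500×409 + 19000×702 + 24500×362 + 16500×751 + 15000×435 + 25500×248 + 20500×922
  = 93437000
Sum of weights = 967 + 103 + 395 + 409 + 702 + 362 + 751 + 435 + 248 + 922 = 5294
Weighted mean = 93437000 / 5294 = 17649.603
Difference (weighted minus unweighted) = -2700.3967

-2700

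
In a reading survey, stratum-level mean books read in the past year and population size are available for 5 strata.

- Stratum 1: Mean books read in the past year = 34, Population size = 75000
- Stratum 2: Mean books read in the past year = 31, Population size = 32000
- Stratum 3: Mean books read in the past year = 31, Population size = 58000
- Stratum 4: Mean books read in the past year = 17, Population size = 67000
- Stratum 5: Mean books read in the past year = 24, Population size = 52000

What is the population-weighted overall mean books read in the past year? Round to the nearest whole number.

27

Σ Nₕ·x̄ₕ = 34×75000 + 31×32000 + 31×58000 + 17×67000 + 24×52000
  = 7727000
Σ Nₕ = 75000 + 32000 + 58000 + 67000 + 52000 = 284000
Overall mean = 7727000 / 284000 = 27.207746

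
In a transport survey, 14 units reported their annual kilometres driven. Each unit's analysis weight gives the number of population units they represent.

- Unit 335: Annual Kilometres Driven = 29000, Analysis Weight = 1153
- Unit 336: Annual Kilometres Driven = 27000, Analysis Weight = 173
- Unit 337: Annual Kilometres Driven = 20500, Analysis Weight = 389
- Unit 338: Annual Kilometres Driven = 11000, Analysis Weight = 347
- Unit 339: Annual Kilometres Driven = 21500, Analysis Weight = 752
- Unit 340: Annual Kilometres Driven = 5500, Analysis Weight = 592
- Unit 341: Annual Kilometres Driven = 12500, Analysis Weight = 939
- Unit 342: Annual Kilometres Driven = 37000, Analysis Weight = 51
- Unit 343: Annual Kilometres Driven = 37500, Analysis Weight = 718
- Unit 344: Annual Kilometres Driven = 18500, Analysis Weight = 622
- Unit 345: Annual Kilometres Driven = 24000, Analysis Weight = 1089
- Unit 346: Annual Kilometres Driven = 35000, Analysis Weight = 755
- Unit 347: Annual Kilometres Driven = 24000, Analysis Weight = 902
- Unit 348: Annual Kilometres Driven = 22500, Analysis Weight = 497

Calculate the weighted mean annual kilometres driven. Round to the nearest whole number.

Weighted sum = 206771500
Sum of weights = 8979
Weighted mean = 206771500 / 8979 = 23028.344

23028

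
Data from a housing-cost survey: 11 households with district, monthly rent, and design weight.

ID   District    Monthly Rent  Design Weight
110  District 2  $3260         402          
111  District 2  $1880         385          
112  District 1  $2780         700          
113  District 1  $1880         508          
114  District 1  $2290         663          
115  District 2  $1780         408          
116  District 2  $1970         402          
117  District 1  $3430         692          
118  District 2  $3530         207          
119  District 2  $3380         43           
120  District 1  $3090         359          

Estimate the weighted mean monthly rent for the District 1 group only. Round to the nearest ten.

2700

District 1 rows: 112, 113, 114, 117, 120
Weighted sum = 2780×700 + 1880×508 + 2290×663 + 3430×692 + 3090×359
  = 1946000 + 955040 + 1518270 + 2373560 + 1109310 = 7902180
Sum of weights = 700 + 508 + 663 + 692 + 359 = 2922
Weighted mean = 7902180 / 2922 = 2704.3737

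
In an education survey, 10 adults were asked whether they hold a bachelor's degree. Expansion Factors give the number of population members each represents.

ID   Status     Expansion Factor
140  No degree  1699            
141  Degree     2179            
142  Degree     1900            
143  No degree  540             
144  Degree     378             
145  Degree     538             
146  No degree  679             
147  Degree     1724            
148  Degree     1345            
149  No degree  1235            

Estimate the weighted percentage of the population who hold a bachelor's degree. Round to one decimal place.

66.0

Sum of weights for 'Degree' = 2179 + 1900 + 378 + 538 + 1724 + 1345 = 8064
Total weight = 12217
Weighted proportion = 8064 / 12217 = 0.66006385 → 66.006385%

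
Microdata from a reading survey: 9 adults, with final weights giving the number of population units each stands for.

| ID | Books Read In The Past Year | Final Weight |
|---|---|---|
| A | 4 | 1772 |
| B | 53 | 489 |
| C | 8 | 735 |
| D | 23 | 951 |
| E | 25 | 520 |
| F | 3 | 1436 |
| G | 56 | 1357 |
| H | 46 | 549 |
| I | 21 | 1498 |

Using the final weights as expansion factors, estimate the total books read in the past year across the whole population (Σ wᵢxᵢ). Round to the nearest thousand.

211000

Weighted total = 4×1772 + 53×489 + 8×735 + 23×951 + 25×520 + 3×1436 + 56×1357 + 46×549 + 21×1498
  = 7088 + 25917 + 5880 + 21873 + 13000 + 4308 + 75992 + 25254 + 31458 = 210770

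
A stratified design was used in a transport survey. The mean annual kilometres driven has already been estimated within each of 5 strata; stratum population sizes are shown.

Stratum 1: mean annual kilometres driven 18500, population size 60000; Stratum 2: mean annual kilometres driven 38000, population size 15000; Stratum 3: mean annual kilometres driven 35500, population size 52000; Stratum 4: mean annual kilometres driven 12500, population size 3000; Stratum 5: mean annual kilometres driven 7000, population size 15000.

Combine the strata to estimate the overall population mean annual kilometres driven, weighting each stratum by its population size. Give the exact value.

25300

Σ Nₕ·x̄ₕ = 18500×60000 + 38000×15000 + 35500×52000 + 12500×3000 + 7000×15000
  = 1110000000 + 570000000 + 1846000000 + 37500000 + 105000000 = 3668500000
Σ Nₕ = 60000 + 15000 + 52000 + 3000 + 15000 = 145000
Overall mean = 3668500000 / 145000 = 25300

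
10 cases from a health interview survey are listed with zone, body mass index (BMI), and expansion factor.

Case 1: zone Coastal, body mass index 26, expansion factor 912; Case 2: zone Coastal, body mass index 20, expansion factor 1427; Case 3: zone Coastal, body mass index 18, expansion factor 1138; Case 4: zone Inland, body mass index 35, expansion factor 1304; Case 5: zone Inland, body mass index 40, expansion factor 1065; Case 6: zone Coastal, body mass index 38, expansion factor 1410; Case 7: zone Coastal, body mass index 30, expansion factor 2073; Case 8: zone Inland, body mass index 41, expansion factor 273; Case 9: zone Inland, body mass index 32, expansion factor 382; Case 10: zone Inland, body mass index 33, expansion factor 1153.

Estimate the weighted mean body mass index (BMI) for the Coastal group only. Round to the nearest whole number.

Coastal rows: 1, 2, 3, 6, 7
Weighted sum = 26×912 + 20×1427 + 18×1138 + 38×1410 + 30×2073
  = 23712 + 28540 + 20484 + 53580 + 62190 = 188506
Sum of weights = 6960
Weighted mean = 188506 / 6960 = 27.084195

27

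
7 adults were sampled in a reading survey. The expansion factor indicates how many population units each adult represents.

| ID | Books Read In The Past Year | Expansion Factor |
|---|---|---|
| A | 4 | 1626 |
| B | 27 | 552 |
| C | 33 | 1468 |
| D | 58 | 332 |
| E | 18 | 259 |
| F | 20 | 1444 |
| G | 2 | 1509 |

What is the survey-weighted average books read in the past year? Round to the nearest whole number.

Weighted sum = 4×1626 + 27×552 + 33×1468 + 58×332 + 18×259 + 20×1444 + 2×1509
  = 6504 + 14904 + 48444 + 19256 + 4662 + 28880 + 3018 = 125668
Sum of weights = 7190
Weighted mean = 125668 / 7190 = 17.478164

17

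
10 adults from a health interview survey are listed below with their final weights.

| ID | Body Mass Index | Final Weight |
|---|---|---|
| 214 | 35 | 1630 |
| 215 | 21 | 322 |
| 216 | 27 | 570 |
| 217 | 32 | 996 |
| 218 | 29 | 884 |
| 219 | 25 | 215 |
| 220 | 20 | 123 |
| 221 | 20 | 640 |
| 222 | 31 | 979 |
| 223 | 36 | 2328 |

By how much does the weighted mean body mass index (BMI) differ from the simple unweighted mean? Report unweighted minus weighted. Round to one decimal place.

Unweighted sum = 35 + 21 + 27 + 32 + 29 + 25 + 20 + 20 + 31 + 36 = 276
Unweighted mean = 276 / 10 = 27.6
Weighted sum = 35×1630 + 21×322 + 27×570 + 32×996 + 29×884 + 25×215 + 20×123 + 20×640 + 31×979 + 36×2328
  = 57050 + 6762 + 15390 + 31872 + 25636 + 5375 + 2460 + 12800 + 30349 + 83808 = 271502
Sum of weights = 1630 + 322 + 570 + 996 + 884 + 215 + 123 + 640 + 979 + 2328 = 8687
Weighted mean = 271502 / 8687 = 31.253828
Difference (unweighted minus weighted) = -3.6538276

-3.7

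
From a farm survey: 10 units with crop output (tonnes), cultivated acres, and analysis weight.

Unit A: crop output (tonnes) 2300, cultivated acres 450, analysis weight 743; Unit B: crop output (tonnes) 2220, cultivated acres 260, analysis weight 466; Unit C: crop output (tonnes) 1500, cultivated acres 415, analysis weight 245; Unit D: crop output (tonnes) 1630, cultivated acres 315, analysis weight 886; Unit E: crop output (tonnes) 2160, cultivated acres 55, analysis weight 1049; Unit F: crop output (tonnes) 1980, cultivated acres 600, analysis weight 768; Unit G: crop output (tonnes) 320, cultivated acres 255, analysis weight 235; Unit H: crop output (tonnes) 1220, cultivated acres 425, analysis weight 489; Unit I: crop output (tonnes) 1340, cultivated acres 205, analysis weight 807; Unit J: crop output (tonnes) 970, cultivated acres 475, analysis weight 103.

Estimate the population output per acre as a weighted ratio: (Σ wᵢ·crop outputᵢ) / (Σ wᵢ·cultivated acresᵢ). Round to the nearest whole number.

6

Σ wᵢ·y = 2300×743 + 2220×466 + 1500×245 + 1630×886 + 2160×1049 + 1980×768 + 320×235 + 1220×489 + 1340×807 + 970×103
  = 1708900 + 1034520 + 367500 + 1444180 + 2265840 + 1520640 + 75200 + 596580 + 1081380 + 99910 = 10194650
Σ wᵢ·x = 450×743 + 260×466 + 415×245 + 315×886 + 55×1049 + 600×768 + 255×235 + 425×489 + 205×807 + 475×103
  = 334350 + 121160 + 101675 + 279090 + 57695 + 460800 + 59925 + 207825 + 165435 + 48925 = 1836880
Ratio = 10194650 / 1836880 = 5.5499815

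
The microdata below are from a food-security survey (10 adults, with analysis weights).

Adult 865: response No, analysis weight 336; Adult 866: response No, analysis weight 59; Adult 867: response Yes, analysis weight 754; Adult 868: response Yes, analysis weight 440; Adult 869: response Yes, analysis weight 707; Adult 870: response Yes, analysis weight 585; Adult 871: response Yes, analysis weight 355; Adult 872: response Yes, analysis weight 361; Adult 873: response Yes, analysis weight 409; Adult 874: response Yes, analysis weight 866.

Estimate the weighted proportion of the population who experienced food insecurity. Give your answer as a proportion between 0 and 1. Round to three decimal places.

Sum of weights for 'Yes' = 754 + 440 + 707 + 585 + 355 + 361 + 409 + 866 = 4477
Total weight = 336 + 59 + 754 + 440 + 707 + 585 + 355 + 361 + 409 + 866 = 4872
Weighted proportion = 4477 / 4872 = 0.91892447

0.919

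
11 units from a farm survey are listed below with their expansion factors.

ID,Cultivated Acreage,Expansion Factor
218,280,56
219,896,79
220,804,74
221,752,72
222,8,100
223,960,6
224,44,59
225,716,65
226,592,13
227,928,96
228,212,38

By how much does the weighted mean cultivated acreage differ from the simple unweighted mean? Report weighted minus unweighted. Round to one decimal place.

Unweighted sum = 280 + 896 + 804 + 752 + 8 + 960 + 44 + 716 + 592 + 928 + 212 = 6192
Unweighted mean = 6192 / 11 = 562.90909
Weighted sum = 280×56 + 896×79 + 804×74 + 752×72 + 8×100 + 960×6 + 44×59 + 716×65 + 592×13 + 928×96 + 212×38
  = 15680 + 70784 + 59496 + 54144 + 800 + 5760 + 2596 + 46540 + 7696 + 89088 + 8056 = 360640
Sum of weights = 56 + 79 + 74 + 72 + 100 + 6 + 59 + 65 + 13 + 96 + 38 = 658
Weighted mean = 360640 / 658 = 548.08511
Difference (weighted minus unweighted) = -14.823985

-14.8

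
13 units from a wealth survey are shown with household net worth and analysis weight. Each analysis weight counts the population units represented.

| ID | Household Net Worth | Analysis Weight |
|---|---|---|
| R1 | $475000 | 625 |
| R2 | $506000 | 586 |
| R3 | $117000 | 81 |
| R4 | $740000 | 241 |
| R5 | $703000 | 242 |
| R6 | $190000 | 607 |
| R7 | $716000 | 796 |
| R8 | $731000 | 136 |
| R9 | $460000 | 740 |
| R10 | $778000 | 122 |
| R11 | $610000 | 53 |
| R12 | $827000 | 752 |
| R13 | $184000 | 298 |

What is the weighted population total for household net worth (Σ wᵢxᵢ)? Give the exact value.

Weighted total = 2880398000

2880398000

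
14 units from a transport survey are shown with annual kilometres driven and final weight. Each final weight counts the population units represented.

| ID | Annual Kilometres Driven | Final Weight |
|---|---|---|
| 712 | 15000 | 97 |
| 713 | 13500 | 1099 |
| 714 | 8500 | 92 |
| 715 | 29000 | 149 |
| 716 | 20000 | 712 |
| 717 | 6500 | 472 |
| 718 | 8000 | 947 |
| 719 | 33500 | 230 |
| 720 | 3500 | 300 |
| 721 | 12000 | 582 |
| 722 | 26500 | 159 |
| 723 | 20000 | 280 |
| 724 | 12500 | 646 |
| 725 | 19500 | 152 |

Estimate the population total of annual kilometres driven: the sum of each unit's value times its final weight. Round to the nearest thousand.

82870000

Weighted total = 82870000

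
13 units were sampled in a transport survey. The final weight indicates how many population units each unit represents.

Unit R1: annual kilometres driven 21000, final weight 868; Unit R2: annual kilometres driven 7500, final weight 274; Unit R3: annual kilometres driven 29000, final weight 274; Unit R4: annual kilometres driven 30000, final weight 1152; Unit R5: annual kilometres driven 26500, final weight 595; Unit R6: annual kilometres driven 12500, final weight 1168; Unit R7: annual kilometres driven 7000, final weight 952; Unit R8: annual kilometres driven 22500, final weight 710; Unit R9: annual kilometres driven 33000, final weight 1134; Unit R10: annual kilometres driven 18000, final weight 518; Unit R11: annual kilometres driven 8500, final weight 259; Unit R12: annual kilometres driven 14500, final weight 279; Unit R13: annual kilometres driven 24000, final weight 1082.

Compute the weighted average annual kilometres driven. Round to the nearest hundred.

21000

Weighted sum = 194756500
Sum of weights = 9265
Weighted mean = 194756500 / 9265 = 21020.669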